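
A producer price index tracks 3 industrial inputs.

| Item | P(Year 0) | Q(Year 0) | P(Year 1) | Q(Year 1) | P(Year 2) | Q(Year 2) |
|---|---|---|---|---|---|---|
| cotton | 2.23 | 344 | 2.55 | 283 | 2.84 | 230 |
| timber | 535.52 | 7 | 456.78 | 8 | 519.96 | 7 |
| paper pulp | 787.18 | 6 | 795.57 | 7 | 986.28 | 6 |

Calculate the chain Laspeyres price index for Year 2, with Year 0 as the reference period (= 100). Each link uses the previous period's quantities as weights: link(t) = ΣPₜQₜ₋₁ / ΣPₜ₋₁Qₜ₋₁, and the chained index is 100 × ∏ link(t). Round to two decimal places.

114.28

Link Year 0→Year 1:
ΣP(Year 1)Q(Year 0) = 2.55×344 + 456.78×7 + 795.57×6 = 877.2 + 3197.46 + 4773.42 = 8848.08
ΣP(Year 0)Q(Year 0) = 2.23×344 + 535.52×7 + 787.18×6 = 767.12 + 3748.64 + 4723.08 = 9238.84
link = 8848.08/9238.84 = 0.957705
Link Year 1→Year 2:
ΣP(Year 2)Q(Year 1) = 2.84×283 + 519.96×8 + 986.28×7 = 803.72 + 4159.68 + 6903.96 = 11867.36
ΣP(Year 1)Q(Year 1) = 2.55×283 + 456.78×8 + 795.57×7 = 721.65 + 3654.24 + 5568.99 = 9944.88
link = 11867.36/9944.88 = 1.193314
Chained index = 100 × 0.957705 × 1.193314 = 114.2842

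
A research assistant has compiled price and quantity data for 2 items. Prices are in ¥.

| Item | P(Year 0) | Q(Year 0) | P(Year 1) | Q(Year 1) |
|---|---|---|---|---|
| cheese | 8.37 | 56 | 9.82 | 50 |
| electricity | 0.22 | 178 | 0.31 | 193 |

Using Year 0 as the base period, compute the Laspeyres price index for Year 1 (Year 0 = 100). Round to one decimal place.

119.1

Laspeyres price index uses base-period quantities as weights.
ΣP(Year 1)·Q(Year 0) = 9.82×56 + 0.31×178 = 549.92 + 55.18 = 605.1
ΣP(Year 0)·Q(Year 0) = 8.37×56 + 0.22×178 = 468.72 + 39.16 = 507.88
Index = 605.1 / 507.88 × 100 = 119.1423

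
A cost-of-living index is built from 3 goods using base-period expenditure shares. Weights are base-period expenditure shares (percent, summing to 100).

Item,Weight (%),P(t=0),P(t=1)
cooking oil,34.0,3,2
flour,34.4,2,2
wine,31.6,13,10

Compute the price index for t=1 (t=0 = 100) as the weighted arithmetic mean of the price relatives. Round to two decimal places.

81.37

cooking oil: 34.0 × (2/3) = 34.0 × 0.666667 = 22.6667
flour: 34.4 × (2/2) = 34.4 × 1.000000 = 34.4000
wine: 31.6 × (10/13) = 31.6 × 0.769231 = 24.3077
Index = Σ wᵢ·(p₁ᵢ/p₀ᵢ) = 22.6667 + 34.4000 + 24.3077 = 81.3744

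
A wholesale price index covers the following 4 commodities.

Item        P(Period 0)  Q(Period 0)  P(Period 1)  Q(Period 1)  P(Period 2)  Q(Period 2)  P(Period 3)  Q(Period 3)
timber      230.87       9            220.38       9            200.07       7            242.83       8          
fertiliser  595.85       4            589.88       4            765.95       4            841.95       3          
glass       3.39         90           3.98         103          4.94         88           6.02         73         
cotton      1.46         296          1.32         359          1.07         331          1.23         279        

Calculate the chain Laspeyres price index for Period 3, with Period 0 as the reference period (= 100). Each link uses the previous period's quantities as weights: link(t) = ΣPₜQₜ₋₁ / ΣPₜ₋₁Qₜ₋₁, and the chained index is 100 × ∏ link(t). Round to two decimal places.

Link Period 0→Period 1:
ΣP(Period 1)Q(Period 0) = 220.38×9 + 589.88×4 + 3.98×90 + 1.32×296 = 1983.42 + 2359.52 + 358.2 + 390.72 = 5091.86
ΣP(Period 0)Q(Period 0) = 230.87×9 + 595.85×4 + 3.39×90 + 1.46×296 = 2077.83 + 2383.4 + 305.1 + 432.16 = 5198.49
link = 5091.86/5198.49 = 0.979488
Link Period 1→Period 2:
ΣP(Period 2)Q(Period 1) = 200.07×9 + 765.95×4 + 4.94×103 + 1.07×359 = 1800.63 + 3063.8 + 508.82 + 384.13 = 5757.38
ΣP(Period 1)Q(Period 1) = 220.38×9 + 589.88×4 + 3.98×103 + 1.32×359 = 1983.42 + 2359.52 + 409.94 + 473.88 = 5226.76
link = 5757.38/5226.76 = 1.101520
Link Period 2→Period 3:
ΣP(Period 3)Q(Period 2) = 242.83×7 + 841.95×4 + 6.02×88 + 1.23×331 = 1699.81 + 3367.8 + 529.76 + 407.13 = 6004.5
ΣP(Period 2)Q(Period 2) = 200.07×7 + 765.95×4 + 4.94×88 + 1.07×331 = 1400.49 + 3063.8 + 434.72 + 354.17 = 5253.18
link = 6004.5/5253.18 = 1.143022
Chained index = 100 × 0.979488 × 1.101520 × 1.143022 = 123.3236

123.32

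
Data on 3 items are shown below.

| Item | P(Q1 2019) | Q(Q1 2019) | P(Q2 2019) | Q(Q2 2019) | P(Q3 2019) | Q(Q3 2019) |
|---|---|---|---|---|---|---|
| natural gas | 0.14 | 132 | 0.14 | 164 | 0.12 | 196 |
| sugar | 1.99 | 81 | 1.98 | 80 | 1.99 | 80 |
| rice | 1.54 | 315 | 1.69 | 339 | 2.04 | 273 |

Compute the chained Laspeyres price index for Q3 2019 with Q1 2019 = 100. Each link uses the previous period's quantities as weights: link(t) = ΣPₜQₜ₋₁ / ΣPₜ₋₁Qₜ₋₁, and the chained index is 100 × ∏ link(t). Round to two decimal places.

Link Q1 2019→Q2 2019:
ΣP(Q2 2019)Q(Q1 2019) = 0.14×132 + 1.98×81 + 1.69×315 = 18.48 + 160.38 + 532.35 = 711.21
ΣP(Q1 2019)Q(Q1 2019) = 0.14×132 + 1.99×81 + 1.54×315 = 18.48 + 161.19 + 485.1 = 664.77
link = 711.21/664.77 = 1.069859
Link Q2 2019→Q3 2019:
ΣP(Q3 2019)Q(Q2 2019) = 0.12×164 + 1.99×80 + 2.04×339 = 19.68 + 159.2 + 691.56 = 870.44
ΣP(Q2 2019)Q(Q2 2019) = 0.14×164 + 1.98×80 + 1.69×339 = 22.96 + 158.4 + 572.91 = 754.27
link = 870.44/754.27 = 1.154016
Chained index = 100 × 1.069859 × 1.154016 = 123.4635

123.46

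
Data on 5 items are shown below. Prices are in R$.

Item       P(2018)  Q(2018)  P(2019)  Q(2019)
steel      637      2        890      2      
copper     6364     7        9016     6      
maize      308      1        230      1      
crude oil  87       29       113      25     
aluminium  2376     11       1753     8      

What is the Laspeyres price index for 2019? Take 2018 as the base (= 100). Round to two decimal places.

Laspeyres price index uses base-period quantities as weights.
ΣP(2019)·Q(2018) = 890×2 + 9016×7 + 230×1 + 113×29 + 1753×11 = 1780 + 63112 + 230 + 3277 + 19283 = 87682
ΣP(2018)·Q(2018) = 637×2 + 6364×7 + 308×1 + 87×29 + 2376×11 = 1274 + 44548 + 308 + 2523 + 26136 = 74789
Index = 87682 / 74789 × 100 = 117.2392

117.24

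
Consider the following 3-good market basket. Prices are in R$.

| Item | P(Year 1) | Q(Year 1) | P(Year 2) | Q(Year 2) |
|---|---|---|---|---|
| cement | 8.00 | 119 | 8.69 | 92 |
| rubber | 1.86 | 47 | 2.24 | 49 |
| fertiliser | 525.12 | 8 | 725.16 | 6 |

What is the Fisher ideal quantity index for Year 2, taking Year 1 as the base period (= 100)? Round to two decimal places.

75.85

Laspeyres component (base-period weights):
ΣP(Year 1)Q(Year 2) = 8.00×92 + 1.86×49 + 525.12×6 = 736 + 91.14 + 3150.72 = 3977.86
ΣP(Year 1)Q(Year 1) = 8.00×119 + 1.86×47 + 525.12×8 = 952 + 87.42 + 4200.96 = 5240.38
L = 3977.86 / 5240.38 × 100 = 75.9079
Paasche component (current-period weights):
ΣP(Year 2)Q(Year 2) = 8.69×92 + 2.24×49 + 725.16×6 = 799.48 + 109.76 + 4350.96 = 5260.2
ΣP(Year 2)Q(Year 1) = 8.69×119 + 2.24×47 + 725.16×8 = 1034.11 + 105.28 + 5801.28 = 6940.67
P = 5260.2 / 6940.67 × 100 = 75.7881
Fisher = √(L × P) = √(75.9079 × 75.7881) = 75.8479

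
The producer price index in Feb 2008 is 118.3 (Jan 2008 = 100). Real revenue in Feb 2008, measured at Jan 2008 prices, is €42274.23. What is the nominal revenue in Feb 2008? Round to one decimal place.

Nominal = Real × (Index/100) = 42274.23 × (118.3/100)
        = 42274.23 × 1.183 = 50010.4141

50010.4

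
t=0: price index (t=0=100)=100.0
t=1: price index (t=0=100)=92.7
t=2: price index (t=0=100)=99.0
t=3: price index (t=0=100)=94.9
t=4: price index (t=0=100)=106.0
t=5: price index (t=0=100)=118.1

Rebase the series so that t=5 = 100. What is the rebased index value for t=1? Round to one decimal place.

Rebased(t=1) = 92.7 / 118.1 × 100 = 78.4928

78.5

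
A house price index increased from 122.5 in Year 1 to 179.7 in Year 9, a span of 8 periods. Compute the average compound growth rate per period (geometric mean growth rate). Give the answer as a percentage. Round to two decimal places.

4.91%

Growth factor = (179.7/122.5)^(1/8) = (1.466939)^(1/8) = 1.049063
Growth rate = 1.049063 − 1 = 0.049063 = 4.9063%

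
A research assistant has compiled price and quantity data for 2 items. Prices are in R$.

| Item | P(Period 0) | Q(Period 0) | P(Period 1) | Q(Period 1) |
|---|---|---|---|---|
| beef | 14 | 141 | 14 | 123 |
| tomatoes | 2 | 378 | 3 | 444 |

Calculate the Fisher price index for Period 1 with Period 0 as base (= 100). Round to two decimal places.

Laspeyres component (base-period weights):
ΣP(Period 1)Q(Period 0) = 14×141 + 3×378 = 1974 + 1134 = 3108
ΣP(Period 0)Q(Period 0) = 14×141 + 2×378 = 1974 + 756 = 2730
L = 3108 / 2730 × 100 = 113.8462
Paasche component (current-period weights):
ΣP(Period 1)Q(Period 1) = 14×123 + 3×444 = 1722 + 1332 = 3054
ΣP(Period 0)Q(Period 1) = 14×123 + 2×444 = 1722 + 888 = 2610
P = 3054 / 2610 × 100 = 117.0115
Fisher = √(L × P) = √(113.8462 × 117.0115) = 115.4180

115.42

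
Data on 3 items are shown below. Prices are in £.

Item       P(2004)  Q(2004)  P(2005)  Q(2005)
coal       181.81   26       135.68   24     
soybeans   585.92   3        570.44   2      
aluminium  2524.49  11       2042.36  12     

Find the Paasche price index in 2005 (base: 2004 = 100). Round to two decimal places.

80.68

Paasche price index uses current-period quantities as weights.
ΣP(2005)·Q(2005) = 135.68×24 + 570.44×2 + 2042.36×12 = 3256.32 + 1140.88 + 24508.32 = 28905.52
ΣP(2004)·Q(2005) = 181.81×24 + 585.92×2 + 2524.49×12 = 4363.44 + 1171.84 + 30293.88 = 35829.16
Index = 28905.52 / 35829.16 × 100 = 80.6760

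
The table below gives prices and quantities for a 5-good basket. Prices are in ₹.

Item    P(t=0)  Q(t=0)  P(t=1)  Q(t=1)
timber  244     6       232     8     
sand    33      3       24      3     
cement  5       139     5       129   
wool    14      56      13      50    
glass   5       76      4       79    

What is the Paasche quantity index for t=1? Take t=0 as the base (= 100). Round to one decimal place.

110.9

Paasche quantity index uses current-period prices as weights.
ΣP(t=1)·Q(t=1) = 232×8 + 24×3 + 5×129 + 13×50 + 4×79 = 1856 + 72 + 645 + 650 + 316 = 3539
ΣP(t=1)·Q(t=0) = 232×6 + 24×3 + 5×139 + 13×56 + 4×76 = 1392 + 72 + 695 + 728 + 304 = 3191
Index = 3539 / 3191 × 100 = 110.9057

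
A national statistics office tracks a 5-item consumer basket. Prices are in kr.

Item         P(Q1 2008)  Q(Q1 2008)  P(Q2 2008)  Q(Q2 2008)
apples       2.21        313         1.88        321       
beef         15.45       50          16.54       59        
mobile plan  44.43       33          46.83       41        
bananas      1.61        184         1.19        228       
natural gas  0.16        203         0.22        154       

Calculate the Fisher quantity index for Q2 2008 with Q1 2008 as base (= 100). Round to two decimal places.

117.82

Laspeyres component (base-period weights):
ΣP(Q1 2008)Q(Q2 2008) = 2.21×321 + 15.45×59 + 44.43×41 + 1.61×228 + 0.16×154 = 709.41 + 911.55 + 1821.63 + 367.08 + 24.64 = 3834.31
ΣP(Q1 2008)Q(Q1 2008) = 2.21×313 + 15.45×50 + 44.43×33 + 1.61×184 + 0.16×203 = 691.73 + 772.5 + 1466.19 + 296.24 + 32.48 = 3259.14
L = 3834.31 / 3259.14 × 100 = 117.6479
Paasche component (current-period weights):
ΣP(Q2 2008)Q(Q2 2008) = 1.88×321 + 16.54×59 + 46.83×41 + 1.19×228 + 0.22×154 = 603.48 + 975.86 + 1920.03 + 271.32 + 33.88 = 3804.57
ΣP(Q2 2008)Q(Q1 2008) = 1.88×313 + 16.54×50 + 46.83×33 + 1.19×184 + 0.22×203 = 588.44 + 827 + 1545.39 + 218.96 + 44.66 = 3224.45
P = 3804.57 / 3224.45 × 100 = 117.9913
Fisher = √(L × P) = √(117.6479 × 117.9913) = 117.8195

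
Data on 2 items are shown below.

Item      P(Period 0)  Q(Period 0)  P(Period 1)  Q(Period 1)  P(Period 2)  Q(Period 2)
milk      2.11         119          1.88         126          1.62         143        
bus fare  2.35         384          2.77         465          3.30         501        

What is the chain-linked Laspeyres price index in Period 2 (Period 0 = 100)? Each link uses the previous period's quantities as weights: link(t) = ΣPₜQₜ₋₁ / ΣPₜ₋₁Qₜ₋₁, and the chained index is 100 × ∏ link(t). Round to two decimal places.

Link Period 0→Period 1:
ΣP(Period 1)Q(Period 0) = 1.88×119 + 2.77×384 = 223.72 + 1063.68 = 1287.4
ΣP(Period 0)Q(Period 0) = 2.11×119 + 2.35×384 = 251.09 + 902.4 = 1153.49
link = 1287.4/1153.49 = 1.116091
Link Period 1→Period 2:
ΣP(Period 2)Q(Period 1) = 1.62×126 + 3.30×465 = 204.12 + 1534.5 = 1738.62
ΣP(Period 1)Q(Period 1) = 1.88×126 + 2.77×465 = 236.88 + 1288.05 = 1524.93
link = 1738.62/1524.93 = 1.140131
Chained index = 100 × 1.116091 × 1.140131 = 127.2490

127.25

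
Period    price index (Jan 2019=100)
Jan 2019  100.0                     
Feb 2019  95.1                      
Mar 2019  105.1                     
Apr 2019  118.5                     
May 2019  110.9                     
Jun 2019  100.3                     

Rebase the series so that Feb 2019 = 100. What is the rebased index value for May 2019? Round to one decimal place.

116.6

Rebased(May 2019) = 110.9 / 95.1 × 100 = 116.6141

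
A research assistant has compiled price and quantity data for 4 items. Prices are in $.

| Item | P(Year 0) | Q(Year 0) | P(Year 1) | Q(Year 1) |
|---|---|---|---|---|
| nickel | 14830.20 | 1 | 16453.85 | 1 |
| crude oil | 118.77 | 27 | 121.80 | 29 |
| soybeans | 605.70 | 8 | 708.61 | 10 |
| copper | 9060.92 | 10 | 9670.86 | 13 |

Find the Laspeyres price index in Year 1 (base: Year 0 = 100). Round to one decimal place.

107.6

Laspeyres price index uses base-period quantities as weights.
ΣP(Year 1)·Q(Year 0) = 16453.85×1 + 121.80×27 + 708.61×8 + 9670.86×10 = 16453.85 + 3288.6 + 5668.88 + 96708.6 = 122119.93
ΣP(Year 0)·Q(Year 0) = 14830.20×1 + 118.77×27 + 605.70×8 + 9060.92×10 = 14830.2 + 3206.79 + 4845.6 + 90609.2 = 113491.79
Index = 122119.93 / 113491.79 × 100 = 107.6024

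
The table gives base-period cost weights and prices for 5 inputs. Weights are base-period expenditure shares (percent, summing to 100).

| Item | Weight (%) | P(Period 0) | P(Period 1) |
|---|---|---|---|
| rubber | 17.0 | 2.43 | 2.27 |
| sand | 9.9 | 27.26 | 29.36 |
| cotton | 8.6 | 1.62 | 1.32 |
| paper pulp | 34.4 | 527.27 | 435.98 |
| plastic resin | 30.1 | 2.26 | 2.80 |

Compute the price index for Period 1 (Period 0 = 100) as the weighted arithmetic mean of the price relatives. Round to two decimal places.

rubber: 17.0 × (2.27/2.43) = 17.0 × 0.934156 = 15.8807
sand: 9.9 × (29.36/27.26) = 9.9 × 1.077036 = 10.6627
cotton: 8.6 × (1.32/1.62) = 8.6 × 0.814815 = 7.0074
paper pulp: 34.4 × (435.98/527.27) = 34.4 × 0.826863 = 28.4441
plastic resin: 30.1 × (2.80/2.26) = 30.1 × 1.238938 = 37.2920
Index = Σ wᵢ·(p₁ᵢ/p₀ᵢ) = 15.8807 + 10.6627 + 7.0074 + 28.4441 + 37.2920 = 99.2868

99.29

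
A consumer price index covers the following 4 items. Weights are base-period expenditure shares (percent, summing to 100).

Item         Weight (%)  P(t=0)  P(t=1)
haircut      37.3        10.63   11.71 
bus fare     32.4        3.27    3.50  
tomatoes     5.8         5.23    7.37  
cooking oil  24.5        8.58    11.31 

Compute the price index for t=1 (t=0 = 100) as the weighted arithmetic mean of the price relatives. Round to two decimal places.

116.24

haircut: 37.3 × (11.71/10.63) = 37.3 × 1.101599 = 41.0897
bus fare: 32.4 × (3.50/3.27) = 32.4 × 1.070336 = 34.6789
tomatoes: 5.8 × (7.37/5.23) = 5.8 × 1.409178 = 8.1732
cooking oil: 24.5 × (11.31/8.58) = 24.5 × 1.318182 = 32.2955
Index = Σ wᵢ·(p₁ᵢ/p₀ᵢ) = 41.0897 + 34.6789 + 8.1732 + 32.2955 = 116.2372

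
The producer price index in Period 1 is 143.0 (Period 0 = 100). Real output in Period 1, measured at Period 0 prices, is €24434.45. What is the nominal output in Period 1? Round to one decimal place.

Nominal = Real × (Index/100) = 24434.45 × (143.0/100)
        = 24434.45 × 1.430 = 34941.2635

34941.3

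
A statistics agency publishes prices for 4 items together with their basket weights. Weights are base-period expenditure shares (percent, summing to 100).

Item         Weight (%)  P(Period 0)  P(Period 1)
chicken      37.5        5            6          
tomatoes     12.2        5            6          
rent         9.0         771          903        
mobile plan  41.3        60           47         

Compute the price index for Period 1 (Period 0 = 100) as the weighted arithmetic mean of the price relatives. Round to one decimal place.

102.5

chicken: 37.5 × (6/5) = 37.5 × 1.200000 = 45.0000
tomatoes: 12.2 × (6/5) = 12.2 × 1.200000 = 14.6400
rent: 9.0 × (903/771) = 9.0 × 1.171206 = 10.5409
mobile plan: 41.3 × (47/60) = 41.3 × 0.783333 = 32.3517
Index = Σ wᵢ·(p₁ᵢ/p₀ᵢ) = 45.0000 + 14.6400 + 10.5409 + 32.3517 = 102.5325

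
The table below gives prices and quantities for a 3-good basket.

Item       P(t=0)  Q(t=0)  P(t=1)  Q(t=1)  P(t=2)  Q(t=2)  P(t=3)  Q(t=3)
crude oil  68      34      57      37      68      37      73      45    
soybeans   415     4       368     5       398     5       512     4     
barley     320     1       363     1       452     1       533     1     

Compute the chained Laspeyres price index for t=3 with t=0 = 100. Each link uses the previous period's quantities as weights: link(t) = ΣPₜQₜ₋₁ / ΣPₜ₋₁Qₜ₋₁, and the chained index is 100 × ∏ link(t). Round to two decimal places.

Link t=0→t=1:
ΣP(t=1)Q(t=0) = 57×34 + 368×4 + 363×1 = 1938 + 1472 + 363 = 3773
ΣP(t=0)Q(t=0) = 68×34 + 415×4 + 320×1 = 2312 + 1660 + 320 = 4292
link = 3773/4292 = 0.879077
Link t=1→t=2:
ΣP(t=2)Q(t=1) = 68×37 + 398×5 + 452×1 = 2516 + 1990 + 452 = 4958
ΣP(t=1)Q(t=1) = 57×37 + 368×5 + 363×1 = 2109 + 1840 + 363 = 4312
link = 4958/4312 = 1.149814
Link t=2→t=3:
ΣP(t=3)Q(t=2) = 73×37 + 512×5 + 533×1 = 2701 + 2560 + 533 = 5794
ΣP(t=2)Q(t=2) = 68×37 + 398×5 + 452×1 = 2516 + 1990 + 452 = 4958
link = 5794/4958 = 1.168616
Chained index = 100 × 0.879077 × 1.149814 × 1.168616 = 118.1209

118.12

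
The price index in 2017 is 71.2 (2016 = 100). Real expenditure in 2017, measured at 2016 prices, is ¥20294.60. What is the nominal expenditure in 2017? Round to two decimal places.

14449.76

Nominal = Real × (Index/100) = 20294.60 × (71.2/100)
        = 20294.60 × 0.712 = 14449.7552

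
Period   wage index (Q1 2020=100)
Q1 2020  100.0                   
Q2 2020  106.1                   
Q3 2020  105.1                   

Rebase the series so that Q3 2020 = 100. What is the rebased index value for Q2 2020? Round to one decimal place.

101.0

Rebased(Q2 2020) = 106.1 / 105.1 × 100 = 100.9515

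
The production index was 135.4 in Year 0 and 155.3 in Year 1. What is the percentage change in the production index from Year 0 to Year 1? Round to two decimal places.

Change = (155.3 − 135.4) / 135.4 × 100
       = 19.9 / 135.4 × 100 = 14.6972%

14.70%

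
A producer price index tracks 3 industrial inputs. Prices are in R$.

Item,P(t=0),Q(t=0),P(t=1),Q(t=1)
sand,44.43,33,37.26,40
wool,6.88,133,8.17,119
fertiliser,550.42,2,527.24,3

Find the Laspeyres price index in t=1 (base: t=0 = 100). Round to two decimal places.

96.80

Laspeyres price index uses base-period quantities as weights.
ΣP(t=1)·Q(t=0) = 37.26×33 + 8.17×133 + 527.24×2 = 1229.58 + 1086.61 + 1054.48 = 3370.67
ΣP(t=0)·Q(t=0) = 44.43×33 + 6.88×133 + 550.42×2 = 1466.19 + 915.04 + 1100.84 = 3482.07
Index = 3370.67 / 3482.07 × 100 = 96.8008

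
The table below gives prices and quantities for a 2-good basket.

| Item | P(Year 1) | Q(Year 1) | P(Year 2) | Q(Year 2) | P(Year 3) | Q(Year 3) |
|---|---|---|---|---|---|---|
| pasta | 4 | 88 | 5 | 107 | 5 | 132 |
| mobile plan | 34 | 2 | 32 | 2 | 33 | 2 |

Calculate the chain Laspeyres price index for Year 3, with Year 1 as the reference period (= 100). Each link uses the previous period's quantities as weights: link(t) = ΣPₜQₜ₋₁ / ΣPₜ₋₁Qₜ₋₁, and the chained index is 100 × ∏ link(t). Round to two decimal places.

120.40

Link Year 1→Year 2:
ΣP(Year 2)Q(Year 1) = 5×88 + 32×2 = 440 + 64 = 504
ΣP(Year 1)Q(Year 1) = 4×88 + 34×2 = 352 + 68 = 420
link = 504/420 = 1.200000
Link Year 2→Year 3:
ΣP(Year 3)Q(Year 2) = 5×107 + 33×2 = 535 + 66 = 601
ΣP(Year 2)Q(Year 2) = 5×107 + 32×2 = 535 + 64 = 599
link = 601/599 = 1.003339
Chained index = 100 × 1.200000 × 1.003339 = 120.4007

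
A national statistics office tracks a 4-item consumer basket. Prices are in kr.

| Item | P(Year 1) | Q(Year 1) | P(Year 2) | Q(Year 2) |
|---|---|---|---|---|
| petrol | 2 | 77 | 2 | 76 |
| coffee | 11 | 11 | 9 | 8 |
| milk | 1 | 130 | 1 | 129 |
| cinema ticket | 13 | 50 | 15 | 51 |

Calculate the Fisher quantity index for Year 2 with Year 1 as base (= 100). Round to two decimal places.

Laspeyres component (base-period weights):
ΣP(Year 1)Q(Year 2) = 2×76 + 11×8 + 1×129 + 13×51 = 152 + 88 + 129 + 663 = 1032
ΣP(Year 1)Q(Year 1) = 2×77 + 11×11 + 1×130 + 13×50 = 154 + 121 + 130 + 650 = 1055
L = 1032 / 1055 × 100 = 97.8199
Paasche component (current-period weights):
ΣP(Year 2)Q(Year 2) = 2×76 + 9×8 + 1×129 + 15×51 = 152 + 72 + 129 + 765 = 1118
ΣP(Year 2)Q(Year 1) = 2×77 + 9×11 + 1×130 + 15×50 = 154 + 99 + 130 + 750 = 1133
P = 1118 / 1133 × 100 = 98.6761
Fisher = √(L × P) = √(97.8199 × 98.6761) = 98.2471

98.25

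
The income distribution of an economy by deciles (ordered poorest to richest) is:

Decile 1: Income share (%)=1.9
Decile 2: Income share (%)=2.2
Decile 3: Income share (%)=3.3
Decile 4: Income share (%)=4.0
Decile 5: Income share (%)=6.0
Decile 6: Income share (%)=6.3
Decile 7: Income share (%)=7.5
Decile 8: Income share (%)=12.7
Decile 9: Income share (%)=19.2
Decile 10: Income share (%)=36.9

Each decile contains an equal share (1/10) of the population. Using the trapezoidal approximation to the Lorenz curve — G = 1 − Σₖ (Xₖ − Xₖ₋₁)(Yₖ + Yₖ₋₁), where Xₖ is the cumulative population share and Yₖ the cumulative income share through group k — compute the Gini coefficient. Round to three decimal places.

0.492

Cumulative income shares Yₖ: 0.0190, 0.0410, 0.0740, 0.1140, 0.1740, 0.2370, 0.3120, 0.4390, 0.6310, 1.0000
Σ (Xₖ−Xₖ₋₁)(Yₖ+Yₖ₋₁) = (1/10)(0.0190+0.0000) + (1/10)(0.0410+0.0190) + (1/10)(0.0740+0.0410) + (1/10)(0.1140+0.0740) + (1/10)(0.1740+0.1140) + (1/10)(0.2370+0.1740) + (1/10)(0.3120+0.2370) + (1/10)(0.4390+0.3120) + (1/10)(0.6310+0.4390) + (1/10)(1.0000+0.6310)
  = 0.0019 + 0.0060 + 0.0115 + 0.0188 + 0.0288 + 0.0411 + 0.0549 + 0.0751 + 0.1070 + 0.1631 = 0.5082
G = 1 − 0.5082 = 0.4918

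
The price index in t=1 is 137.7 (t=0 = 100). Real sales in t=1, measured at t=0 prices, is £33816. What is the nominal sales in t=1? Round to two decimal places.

46564.63

Nominal = Real × (Index/100) = 33816 × (137.7/100)
        = 33816 × 1.377 = 46564.6320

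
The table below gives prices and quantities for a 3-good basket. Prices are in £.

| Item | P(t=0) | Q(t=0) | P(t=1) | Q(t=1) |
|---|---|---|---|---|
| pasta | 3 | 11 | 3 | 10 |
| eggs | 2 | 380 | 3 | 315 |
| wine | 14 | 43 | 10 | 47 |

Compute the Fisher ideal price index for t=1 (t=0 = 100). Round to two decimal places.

Laspeyres component (base-period weights):
ΣP(t=1)Q(t=0) = 3×11 + 3×380 + 10×43 = 33 + 1140 + 430 = 1603
ΣP(t=0)Q(t=0) = 3×11 + 2×380 + 14×43 = 33 + 760 + 602 = 1395
L = 1603 / 1395 × 100 = 114.9104
Paasche component (current-period weights):
ΣP(t=1)Q(t=1) = 3×10 + 3×315 + 10×47 = 30 + 945 + 470 = 1445
ΣP(t=0)Q(t=1) = 3×10 + 2×315 + 14×47 = 30 + 630 + 658 = 1318
P = 1445 / 1318 × 100 = 109.6358
Fisher = √(L × P) = √(114.9104 × 109.6358) = 112.2421

112.24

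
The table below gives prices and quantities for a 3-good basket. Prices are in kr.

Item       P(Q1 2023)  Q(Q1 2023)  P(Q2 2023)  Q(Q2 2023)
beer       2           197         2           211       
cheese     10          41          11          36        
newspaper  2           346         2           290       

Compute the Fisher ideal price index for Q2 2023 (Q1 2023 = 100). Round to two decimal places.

102.69

Laspeyres component (base-period weights):
ΣP(Q2 2023)Q(Q1 2023) = 2×197 + 11×41 + 2×346 = 394 + 451 + 692 = 1537
ΣP(Q1 2023)Q(Q1 2023) = 2×197 + 10×41 + 2×346 = 394 + 410 + 692 = 1496
L = 1537 / 1496 × 100 = 102.7406
Paasche component (current-period weights):
ΣP(Q2 2023)Q(Q2 2023) = 2×211 + 11×36 + 2×290 = 422 + 396 + 580 = 1398
ΣP(Q1 2023)Q(Q2 2023) = 2×211 + 10×36 + 2×290 = 422 + 360 + 580 = 1362
P = 1398 / 1362 × 100 = 102.6432
Fisher = √(L × P) = √(102.7406 × 102.6432) = 102.6919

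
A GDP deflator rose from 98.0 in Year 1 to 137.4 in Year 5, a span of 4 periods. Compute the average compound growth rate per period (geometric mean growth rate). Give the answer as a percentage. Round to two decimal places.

Growth factor = (137.4/98.0)^(1/4) = (1.402041)^(1/4) = 1.088154
Growth rate = 1.088154 − 1 = 0.088154 = 8.8154%

8.82%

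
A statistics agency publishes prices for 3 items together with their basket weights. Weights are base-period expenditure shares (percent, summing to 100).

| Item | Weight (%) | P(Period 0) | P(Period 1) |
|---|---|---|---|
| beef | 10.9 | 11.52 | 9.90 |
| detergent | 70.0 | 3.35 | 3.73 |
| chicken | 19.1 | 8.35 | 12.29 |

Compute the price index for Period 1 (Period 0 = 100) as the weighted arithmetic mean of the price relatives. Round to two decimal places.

115.42

beef: 10.9 × (9.90/11.52) = 10.9 × 0.859375 = 9.3672
detergent: 70.0 × (3.73/3.35) = 70.0 × 1.113433 = 77.9403
chicken: 19.1 × (12.29/8.35) = 19.1 × 1.471856 = 28.1125
Index = Σ wᵢ·(p₁ᵢ/p₀ᵢ) = 9.3672 + 77.9403 + 28.1125 = 115.4199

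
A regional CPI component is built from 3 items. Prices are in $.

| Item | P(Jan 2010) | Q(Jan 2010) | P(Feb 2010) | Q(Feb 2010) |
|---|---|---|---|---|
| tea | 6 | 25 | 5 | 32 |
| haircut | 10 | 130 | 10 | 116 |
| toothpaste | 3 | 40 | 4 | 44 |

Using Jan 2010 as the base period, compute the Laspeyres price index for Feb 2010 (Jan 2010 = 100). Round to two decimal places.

Laspeyres price index uses base-period quantities as weights.
ΣP(Feb 2010)·Q(Jan 2010) = 5×25 + 10×130 + 4×40 = 125 + 1300 + 160 = 1585
ΣP(Jan 2010)·Q(Jan 2010) = 6×25 + 10×130 + 3×40 = 150 + 1300 + 120 = 1570
Index = 1585 / 1570 × 100 = 100.9554

100.96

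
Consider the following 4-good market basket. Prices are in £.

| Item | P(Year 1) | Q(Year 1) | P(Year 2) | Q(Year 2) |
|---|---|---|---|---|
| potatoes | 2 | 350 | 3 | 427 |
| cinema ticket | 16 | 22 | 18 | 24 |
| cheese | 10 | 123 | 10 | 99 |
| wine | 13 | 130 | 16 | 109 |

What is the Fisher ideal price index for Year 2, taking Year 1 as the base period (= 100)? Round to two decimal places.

120.87

Laspeyres component (base-period weights):
ΣP(Year 2)Q(Year 1) = 3×350 + 18×22 + 10×123 + 16×130 = 1050 + 396 + 1230 + 2080 = 4756
ΣP(Year 1)Q(Year 1) = 2×350 + 16×22 + 10×123 + 13×130 = 700 + 352 + 1230 + 1690 = 3972
L = 4756 / 3972 × 100 = 119.7382
Paasche component (current-period weights):
ΣP(Year 2)Q(Year 2) = 3×427 + 18×24 + 10×99 + 16×109 = 1281 + 432 + 990 + 1744 = 4447
ΣP(Year 1)Q(Year 2) = 2×427 + 16×24 + 10×99 + 13×109 = 854 + 384 + 990 + 1417 = 3645
P = 4447 / 3645 × 100 = 122.0027
Fisher = √(L × P) = √(119.7382 × 122.0027) = 120.8652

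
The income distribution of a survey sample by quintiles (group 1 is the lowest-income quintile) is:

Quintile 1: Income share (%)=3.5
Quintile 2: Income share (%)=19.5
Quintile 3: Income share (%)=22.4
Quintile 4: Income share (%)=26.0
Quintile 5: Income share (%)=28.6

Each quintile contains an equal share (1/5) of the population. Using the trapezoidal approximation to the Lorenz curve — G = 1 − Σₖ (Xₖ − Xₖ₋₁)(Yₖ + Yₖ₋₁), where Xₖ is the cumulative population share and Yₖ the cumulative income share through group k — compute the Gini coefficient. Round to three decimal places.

Cumulative income shares Yₖ: 0.0350, 0.2300, 0.4540, 0.7140, 1.0000
Σ (Xₖ−Xₖ₋₁)(Yₖ+Yₖ₋₁) = (1/5)(0.0350+0.0000) + (1/5)(0.2300+0.0350) + (1/5)(0.4540+0.2300) + (1/5)(0.7140+0.4540) + (1/5)(1.0000+0.7140)
  = 0.0070 + 0.0530 + 0.1368 + 0.2336 + 0.3428 = 0.7732
G = 1 − 0.7732 = 0.2268

0.227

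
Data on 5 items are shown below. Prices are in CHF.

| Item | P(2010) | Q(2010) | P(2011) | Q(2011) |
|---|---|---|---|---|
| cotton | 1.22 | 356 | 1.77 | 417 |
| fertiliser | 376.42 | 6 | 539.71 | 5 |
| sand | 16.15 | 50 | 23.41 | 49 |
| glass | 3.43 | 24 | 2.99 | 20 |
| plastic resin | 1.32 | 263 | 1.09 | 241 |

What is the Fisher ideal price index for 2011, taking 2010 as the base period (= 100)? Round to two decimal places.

Laspeyres component (base-period weights):
ΣP(2011)Q(2010) = 1.77×356 + 539.71×6 + 23.41×50 + 2.99×24 + 1.09×263 = 630.12 + 3238.26 + 1170.5 + 71.76 + 286.67 = 5397.31
ΣP(2010)Q(2010) = 1.22×356 + 376.42×6 + 16.15×50 + 3.43×24 + 1.32×263 = 434.32 + 2258.52 + 807.5 + 82.32 + 347.16 = 3929.82
L = 5397.31 / 3929.82 × 100 = 137.3424
Paasche component (current-period weights):
ΣP(2011)Q(2011) = 1.77×417 + 539.71×5 + 23.41×49 + 2.99×20 + 1.09×241 = 738.09 + 2698.55 + 1147.09 + 59.8 + 262.69 = 4906.22
ΣP(2010)Q(2011) = 1.22×417 + 376.42×5 + 16.15×49 + 3.43×20 + 1.32×241 = 508.74 + 1882.1 + 791.35 + 68.6 + 318.12 = 3568.91
P = 4906.22 / 3568.91 × 100 = 137.4711
Fisher = √(L × P) = √(137.3424 × 137.4711) = 137.4067

137.41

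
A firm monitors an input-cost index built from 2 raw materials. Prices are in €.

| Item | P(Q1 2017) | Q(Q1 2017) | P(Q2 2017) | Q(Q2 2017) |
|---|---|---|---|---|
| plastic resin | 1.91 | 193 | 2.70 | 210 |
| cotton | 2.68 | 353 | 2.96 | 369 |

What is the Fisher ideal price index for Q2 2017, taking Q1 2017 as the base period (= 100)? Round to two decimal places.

Laspeyres component (base-period weights):
ΣP(Q2 2017)Q(Q1 2017) = 2.70×193 + 2.96×353 = 521.1 + 1044.88 = 1565.98
ΣP(Q1 2017)Q(Q1 2017) = 1.91×193 + 2.68×353 = 368.63 + 946.04 = 1314.67
L = 1565.98 / 1314.67 × 100 = 119.1158
Paasche component (current-period weights):
ΣP(Q2 2017)Q(Q2 2017) = 2.70×210 + 2.96×369 = 567 + 1092.24 = 1659.24
ΣP(Q1 2017)Q(Q2 2017) = 1.91×210 + 2.68×369 = 401.1 + 988.92 = 1390.02
P = 1659.24 / 1390.02 × 100 = 119.3681
Fisher = √(L × P) = √(119.1158 × 119.3681) = 119.2419

119.24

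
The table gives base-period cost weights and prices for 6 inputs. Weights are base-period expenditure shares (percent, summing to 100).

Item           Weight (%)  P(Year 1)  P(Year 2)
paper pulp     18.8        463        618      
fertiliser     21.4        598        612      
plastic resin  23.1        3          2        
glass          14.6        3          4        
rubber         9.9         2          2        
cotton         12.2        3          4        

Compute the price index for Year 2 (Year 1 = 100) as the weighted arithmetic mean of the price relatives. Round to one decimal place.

paper pulp: 18.8 × (618/463) = 18.8 × 1.334773 = 25.0937
fertiliser: 21.4 × (612/598) = 21.4 × 1.023411 = 21.9010
plastic resin: 23.1 × (2/3) = 23.1 × 0.666667 = 15.4000
glass: 14.6 × (4/3) = 14.6 × 1.333333 = 19.4667
rubber: 9.9 × (2/2) = 9.9 × 1.000000 = 9.9000
cotton: 12.2 × (4/3) = 12.2 × 1.333333 = 16.2667
Index = Σ wᵢ·(p₁ᵢ/p₀ᵢ) = 25.0937 + 21.9010 + 15.4000 + 19.4667 + 9.9000 + 16.2667 = 108.0281

108.0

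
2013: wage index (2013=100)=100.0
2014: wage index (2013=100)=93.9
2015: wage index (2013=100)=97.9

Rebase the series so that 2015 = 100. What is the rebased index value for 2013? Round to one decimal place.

102.1

Rebased(2013) = 100.0 / 97.9 × 100 = 102.1450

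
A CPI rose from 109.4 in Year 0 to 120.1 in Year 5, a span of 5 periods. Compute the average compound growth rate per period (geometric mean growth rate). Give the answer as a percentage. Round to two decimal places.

1.88%

Growth factor = (120.1/109.4)^(1/5) = (1.097806)^(1/5) = 1.018838
Growth rate = 1.018838 − 1 = 0.018838 = 1.8838%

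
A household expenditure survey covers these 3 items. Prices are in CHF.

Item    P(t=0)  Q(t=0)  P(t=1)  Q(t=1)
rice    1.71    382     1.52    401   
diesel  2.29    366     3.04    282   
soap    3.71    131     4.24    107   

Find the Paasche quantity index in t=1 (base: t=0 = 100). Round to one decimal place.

85.4

Paasche quantity index uses current-period prices as weights.
ΣP(t=1)·Q(t=1) = 1.52×401 + 3.04×282 + 4.24×107 = 609.52 + 857.28 + 453.68 = 1920.48
ΣP(t=1)·Q(t=0) = 1.52×382 + 3.04×366 + 4.24×131 = 580.64 + 1112.64 + 555.44 = 2248.72
Index = 1920.48 / 2248.72 × 100 = 85.4033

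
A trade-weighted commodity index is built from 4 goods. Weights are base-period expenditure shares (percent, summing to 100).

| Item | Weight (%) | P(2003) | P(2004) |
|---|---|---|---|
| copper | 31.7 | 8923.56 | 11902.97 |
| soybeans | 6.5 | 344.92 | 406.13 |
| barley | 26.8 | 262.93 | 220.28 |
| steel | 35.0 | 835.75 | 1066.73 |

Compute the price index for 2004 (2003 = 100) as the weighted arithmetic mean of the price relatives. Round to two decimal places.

copper: 31.7 × (11902.97/8923.56) = 31.7 × 1.333881 = 42.2840
soybeans: 6.5 × (406.13/344.92) = 6.5 × 1.177461 = 7.6535
barley: 26.8 × (220.28/262.93) = 26.8 × 0.837790 = 22.4528
steel: 35.0 × (1066.73/835.75) = 35.0 × 1.276375 = 44.6731
Index = Σ wᵢ·(p₁ᵢ/p₀ᵢ) = 42.2840 + 7.6535 + 22.4528 + 44.6731 = 117.0634

117.06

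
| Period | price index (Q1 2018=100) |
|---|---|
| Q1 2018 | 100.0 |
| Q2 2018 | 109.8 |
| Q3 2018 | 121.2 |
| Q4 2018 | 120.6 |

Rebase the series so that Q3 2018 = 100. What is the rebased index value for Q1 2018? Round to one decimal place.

82.5

Rebased(Q1 2018) = 100.0 / 121.2 × 100 = 82.5083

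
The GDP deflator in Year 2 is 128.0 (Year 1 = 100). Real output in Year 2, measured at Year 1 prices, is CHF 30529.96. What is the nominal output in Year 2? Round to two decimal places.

39078.35

Nominal = Real × (Index/100) = 30529.96 × (128.0/100)
        = 30529.96 × 1.280 = 39078.3488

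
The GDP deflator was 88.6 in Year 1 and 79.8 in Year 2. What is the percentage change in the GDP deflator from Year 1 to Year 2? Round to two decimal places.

-9.93%

Change = (79.8 − 88.6) / 88.6 × 100
       = -8.8 / 88.6 × 100 = -9.9323%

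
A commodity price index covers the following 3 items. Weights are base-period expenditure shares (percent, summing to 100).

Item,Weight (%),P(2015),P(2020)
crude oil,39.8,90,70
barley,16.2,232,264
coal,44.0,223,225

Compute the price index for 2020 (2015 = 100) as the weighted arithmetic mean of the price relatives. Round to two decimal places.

93.78

crude oil: 39.8 × (70/90) = 39.8 × 0.777778 = 30.9556
barley: 16.2 × (264/232) = 16.2 × 1.137931 = 18.4345
coal: 44.0 × (225/223) = 44.0 × 1.008969 = 44.3946
Index = Σ wᵢ·(p₁ᵢ/p₀ᵢ) = 30.9556 + 18.4345 + 44.3946 = 93.7847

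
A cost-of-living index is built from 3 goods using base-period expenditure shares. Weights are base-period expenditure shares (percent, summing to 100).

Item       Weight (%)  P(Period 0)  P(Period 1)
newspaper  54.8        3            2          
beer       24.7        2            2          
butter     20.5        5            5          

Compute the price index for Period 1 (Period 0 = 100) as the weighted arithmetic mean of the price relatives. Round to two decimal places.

81.73

newspaper: 54.8 × (2/3) = 54.8 × 0.666667 = 36.5333
beer: 24.7 × (2/2) = 24.7 × 1.000000 = 24.7000
butter: 20.5 × (5/5) = 20.5 × 1.000000 = 20.5000
Index = Σ wᵢ·(p₁ᵢ/p₀ᵢ) = 36.5333 + 24.7000 + 20.5000 = 81.7333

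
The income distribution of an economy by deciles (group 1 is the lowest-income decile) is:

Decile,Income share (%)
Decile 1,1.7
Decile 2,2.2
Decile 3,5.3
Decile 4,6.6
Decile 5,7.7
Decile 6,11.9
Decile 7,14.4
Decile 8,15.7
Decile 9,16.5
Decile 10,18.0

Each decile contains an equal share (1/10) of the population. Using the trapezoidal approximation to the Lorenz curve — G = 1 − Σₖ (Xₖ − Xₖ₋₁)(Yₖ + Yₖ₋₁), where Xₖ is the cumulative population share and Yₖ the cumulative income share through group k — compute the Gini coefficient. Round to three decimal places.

Cumulative income shares Yₖ: 0.0170, 0.0390, 0.0920, 0.1580, 0.2350, 0.3540, 0.4980, 0.6550, 0.8200, 1.0000
Σ (Xₖ−Xₖ₋₁)(Yₖ+Yₖ₋₁) = (1/10)(0.0170+0.0000) + (1/10)(0.0390+0.0170) + (1/10)(0.0920+0.0390) + (1/10)(0.1580+0.0920) + (1/10)(0.2350+0.1580) + (1/10)(0.3540+0.2350) + (1/10)(0.4980+0.3540) + (1/10)(0.6550+0.4980) + (1/10)(0.8200+0.6550) + (1/10)(1.0000+0.8200)
  = 0.0017 + 0.0056 + 0.0131 + 0.0250 + 0.0393 + 0.0589 + 0.0852 + 0.1153 + 0.1475 + 0.1820 = 0.6736
G = 1 − 0.6736 = 0.3264

0.326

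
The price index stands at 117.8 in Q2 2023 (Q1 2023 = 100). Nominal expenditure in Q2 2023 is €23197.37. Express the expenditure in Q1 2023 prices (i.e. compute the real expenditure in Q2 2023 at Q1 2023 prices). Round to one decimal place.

Real = Nominal ÷ (Index/100) = 23197.37 ÷ (117.8/100)
     = 23197.37 ÷ 1.178 = 19692.1647

19692.2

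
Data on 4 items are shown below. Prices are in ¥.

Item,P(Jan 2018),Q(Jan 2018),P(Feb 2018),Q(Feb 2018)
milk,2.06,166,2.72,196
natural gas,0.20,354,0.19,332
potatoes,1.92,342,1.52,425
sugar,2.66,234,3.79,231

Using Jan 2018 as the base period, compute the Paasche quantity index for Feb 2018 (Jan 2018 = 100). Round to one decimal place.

110.0

Paasche quantity index uses current-period prices as weights.
ΣP(Feb 2018)·Q(Feb 2018) = 2.72×196 + 0.19×332 + 1.52×425 + 3.79×231 = 533.12 + 63.08 + 646 + 875.49 = 2117.69
ΣP(Feb 2018)·Q(Jan 2018) = 2.72×166 + 0.19×354 + 1.52×342 + 3.79×234 = 451.52 + 67.26 + 519.84 + 886.86 = 1925.48
Index = 2117.69 / 1925.48 × 100 = 109.9824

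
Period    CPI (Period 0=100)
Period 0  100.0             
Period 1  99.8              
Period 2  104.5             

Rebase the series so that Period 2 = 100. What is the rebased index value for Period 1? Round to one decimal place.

95.5

Rebased(Period 1) = 99.8 / 104.5 × 100 = 95.5024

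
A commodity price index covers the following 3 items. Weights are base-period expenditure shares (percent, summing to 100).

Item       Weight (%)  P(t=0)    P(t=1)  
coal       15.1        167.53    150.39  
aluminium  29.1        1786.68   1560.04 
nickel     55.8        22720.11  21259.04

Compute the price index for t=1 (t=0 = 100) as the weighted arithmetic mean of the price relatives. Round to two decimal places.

91.18

coal: 15.1 × (150.39/167.53) = 15.1 × 0.897690 = 13.5551
aluminium: 29.1 × (1560.04/1786.68) = 29.1 × 0.873150 = 25.4087
nickel: 55.8 × (21259.04/22720.11) = 55.8 × 0.935693 = 52.2117
Index = Σ wᵢ·(p₁ᵢ/p₀ᵢ) = 13.5551 + 25.4087 + 52.2117 = 91.1754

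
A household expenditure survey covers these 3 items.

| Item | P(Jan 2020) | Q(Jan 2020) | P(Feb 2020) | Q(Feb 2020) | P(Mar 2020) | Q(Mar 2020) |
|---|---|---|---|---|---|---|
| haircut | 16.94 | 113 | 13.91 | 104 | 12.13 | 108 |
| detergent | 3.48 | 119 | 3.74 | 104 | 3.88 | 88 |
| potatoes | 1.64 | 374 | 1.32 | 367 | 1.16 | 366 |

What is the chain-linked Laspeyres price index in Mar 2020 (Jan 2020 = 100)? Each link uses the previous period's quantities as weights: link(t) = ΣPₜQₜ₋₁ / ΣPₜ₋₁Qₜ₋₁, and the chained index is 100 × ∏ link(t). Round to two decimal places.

76.91

Link Jan 2020→Feb 2020:
ΣP(Feb 2020)Q(Jan 2020) = 13.91×113 + 3.74×119 + 1.32×374 = 1571.83 + 445.06 + 493.68 = 2510.57
ΣP(Jan 2020)Q(Jan 2020) = 16.94×113 + 3.48×119 + 1.64×374 = 1914.22 + 414.12 + 613.36 = 2941.7
link = 2510.57/2941.7 = 0.853442
Link Feb 2020→Mar 2020:
ΣP(Mar 2020)Q(Feb 2020) = 12.13×104 + 3.88×104 + 1.16×367 = 1261.52 + 403.52 + 425.72 = 2090.76
ΣP(Feb 2020)Q(Feb 2020) = 13.91×104 + 3.74×104 + 1.32×367 = 1446.64 + 388.96 + 484.44 = 2320.04
link = 2090.76/2320.04 = 0.901174
Chained index = 100 × 0.853442 × 0.901174 = 76.9100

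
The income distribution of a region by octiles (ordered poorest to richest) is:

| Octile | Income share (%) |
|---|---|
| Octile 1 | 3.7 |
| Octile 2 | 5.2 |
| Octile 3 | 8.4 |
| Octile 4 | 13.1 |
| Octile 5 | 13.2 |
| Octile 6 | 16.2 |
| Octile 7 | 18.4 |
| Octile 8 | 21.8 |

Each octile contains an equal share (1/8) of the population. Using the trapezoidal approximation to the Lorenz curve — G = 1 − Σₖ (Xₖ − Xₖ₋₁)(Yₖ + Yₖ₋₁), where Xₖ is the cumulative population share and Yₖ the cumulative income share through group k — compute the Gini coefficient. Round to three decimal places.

Cumulative income shares Yₖ: 0.0370, 0.0890, 0.1730, 0.3040, 0.4360, 0.5980, 0.7820, 1.0000
Σ (Xₖ−Xₖ₋₁)(Yₖ+Yₖ₋₁) = (1/8)(0.0370+0.0000) + (1/8)(0.0890+0.0370) + (1/8)(0.1730+0.0890) + (1/8)(0.3040+0.1730) + (1/8)(0.4360+0.3040) + (1/8)(0.5980+0.4360) + (1/8)(0.7820+0.5980) + (1/8)(1.0000+0.7820)
  = 0.0046 + 0.0158 + 0.0328 + 0.0596 + 0.0925 + 0.1293 + 0.1725 + 0.2228 = 0.7298
G = 1 − 0.7298 = 0.2702

0.270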